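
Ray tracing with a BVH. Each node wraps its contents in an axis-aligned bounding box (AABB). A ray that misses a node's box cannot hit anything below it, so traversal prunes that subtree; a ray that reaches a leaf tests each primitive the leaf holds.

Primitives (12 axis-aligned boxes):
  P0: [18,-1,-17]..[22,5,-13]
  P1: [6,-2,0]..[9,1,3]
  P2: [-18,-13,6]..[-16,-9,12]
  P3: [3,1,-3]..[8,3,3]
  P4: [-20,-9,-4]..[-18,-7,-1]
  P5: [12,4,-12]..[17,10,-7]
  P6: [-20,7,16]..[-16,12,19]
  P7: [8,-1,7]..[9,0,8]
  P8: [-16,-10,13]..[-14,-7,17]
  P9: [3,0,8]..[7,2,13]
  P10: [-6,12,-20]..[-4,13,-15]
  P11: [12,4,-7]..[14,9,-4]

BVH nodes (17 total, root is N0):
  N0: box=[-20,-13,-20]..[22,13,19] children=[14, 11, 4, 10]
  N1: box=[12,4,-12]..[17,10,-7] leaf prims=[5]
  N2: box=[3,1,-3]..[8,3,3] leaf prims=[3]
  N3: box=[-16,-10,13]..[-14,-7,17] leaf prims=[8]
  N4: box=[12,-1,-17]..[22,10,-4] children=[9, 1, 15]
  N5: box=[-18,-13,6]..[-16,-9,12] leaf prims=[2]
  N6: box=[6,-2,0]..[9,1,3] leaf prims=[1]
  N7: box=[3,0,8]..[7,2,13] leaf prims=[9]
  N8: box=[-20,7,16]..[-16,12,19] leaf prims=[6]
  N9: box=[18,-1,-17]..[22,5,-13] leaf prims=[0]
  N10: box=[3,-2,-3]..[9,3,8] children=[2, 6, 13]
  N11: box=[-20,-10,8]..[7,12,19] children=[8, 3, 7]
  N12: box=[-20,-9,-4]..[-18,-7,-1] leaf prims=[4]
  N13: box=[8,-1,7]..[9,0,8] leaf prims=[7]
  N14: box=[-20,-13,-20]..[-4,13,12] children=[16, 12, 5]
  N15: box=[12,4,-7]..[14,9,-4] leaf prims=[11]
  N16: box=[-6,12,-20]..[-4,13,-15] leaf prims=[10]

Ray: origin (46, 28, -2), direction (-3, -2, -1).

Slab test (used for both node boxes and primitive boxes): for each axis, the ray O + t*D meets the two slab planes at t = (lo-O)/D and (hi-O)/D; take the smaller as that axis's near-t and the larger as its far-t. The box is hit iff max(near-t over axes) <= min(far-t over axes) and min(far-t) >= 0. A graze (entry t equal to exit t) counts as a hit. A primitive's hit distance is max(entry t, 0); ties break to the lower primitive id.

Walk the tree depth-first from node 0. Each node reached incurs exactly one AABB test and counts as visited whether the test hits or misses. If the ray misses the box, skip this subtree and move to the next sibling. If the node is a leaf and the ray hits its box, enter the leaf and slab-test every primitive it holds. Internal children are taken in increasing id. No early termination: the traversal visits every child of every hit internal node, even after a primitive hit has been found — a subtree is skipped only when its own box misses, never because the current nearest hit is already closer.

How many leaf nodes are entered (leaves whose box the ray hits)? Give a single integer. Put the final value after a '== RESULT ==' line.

Walk:
N0 x:[8,22] y:[15/2,41/2] z:[-21,18] -> hit [8,18], descend [4, 10, 11, 14]
  N4 x:[8,34/3] y:[9,29/2] z:[2,15] -> hit [9,34/3], descend [1, 9, 15]
    N1 x:[29/3,34/3] y:[9,12] z:[5,10] -> hit [29/3,10] leaf, test {P5@t=29/3}
    N9 x:[8,28/3] y:[23/2,29/2] z:[11,15] -> miss, prune
    N15 x:[32/3,34/3] y:[19/2,12] z:[2,5] -> miss, prune
  N10 x:[37/3,43/3] y:[25/2,15] z:[-10,1] -> miss, prune
  N11 x:[13,22] y:[8,19] z:[-21,-10] -> miss, prune
  N14 x:[50/3,22] y:[15/2,41/2] z:[-14,18] -> hit [50/3,18], descend [5, 12, 16]
    N5 x:[62/3,64/3] y:[37/2,41/2] z:[-14,-8] -> miss, prune
    N12 x:[64/3,22] y:[35/2,37/2] z:[-1,2] -> miss, prune
    N16 x:[50/3,52/3] y:[15/2,8] z:[13,18] -> miss, prune

order=[0, 4, 1, 9, 15, 10, 11, 14, 5, 12, 16]  |boxes|=11  |leaves|=1  hit=P5

== RESULT ==
1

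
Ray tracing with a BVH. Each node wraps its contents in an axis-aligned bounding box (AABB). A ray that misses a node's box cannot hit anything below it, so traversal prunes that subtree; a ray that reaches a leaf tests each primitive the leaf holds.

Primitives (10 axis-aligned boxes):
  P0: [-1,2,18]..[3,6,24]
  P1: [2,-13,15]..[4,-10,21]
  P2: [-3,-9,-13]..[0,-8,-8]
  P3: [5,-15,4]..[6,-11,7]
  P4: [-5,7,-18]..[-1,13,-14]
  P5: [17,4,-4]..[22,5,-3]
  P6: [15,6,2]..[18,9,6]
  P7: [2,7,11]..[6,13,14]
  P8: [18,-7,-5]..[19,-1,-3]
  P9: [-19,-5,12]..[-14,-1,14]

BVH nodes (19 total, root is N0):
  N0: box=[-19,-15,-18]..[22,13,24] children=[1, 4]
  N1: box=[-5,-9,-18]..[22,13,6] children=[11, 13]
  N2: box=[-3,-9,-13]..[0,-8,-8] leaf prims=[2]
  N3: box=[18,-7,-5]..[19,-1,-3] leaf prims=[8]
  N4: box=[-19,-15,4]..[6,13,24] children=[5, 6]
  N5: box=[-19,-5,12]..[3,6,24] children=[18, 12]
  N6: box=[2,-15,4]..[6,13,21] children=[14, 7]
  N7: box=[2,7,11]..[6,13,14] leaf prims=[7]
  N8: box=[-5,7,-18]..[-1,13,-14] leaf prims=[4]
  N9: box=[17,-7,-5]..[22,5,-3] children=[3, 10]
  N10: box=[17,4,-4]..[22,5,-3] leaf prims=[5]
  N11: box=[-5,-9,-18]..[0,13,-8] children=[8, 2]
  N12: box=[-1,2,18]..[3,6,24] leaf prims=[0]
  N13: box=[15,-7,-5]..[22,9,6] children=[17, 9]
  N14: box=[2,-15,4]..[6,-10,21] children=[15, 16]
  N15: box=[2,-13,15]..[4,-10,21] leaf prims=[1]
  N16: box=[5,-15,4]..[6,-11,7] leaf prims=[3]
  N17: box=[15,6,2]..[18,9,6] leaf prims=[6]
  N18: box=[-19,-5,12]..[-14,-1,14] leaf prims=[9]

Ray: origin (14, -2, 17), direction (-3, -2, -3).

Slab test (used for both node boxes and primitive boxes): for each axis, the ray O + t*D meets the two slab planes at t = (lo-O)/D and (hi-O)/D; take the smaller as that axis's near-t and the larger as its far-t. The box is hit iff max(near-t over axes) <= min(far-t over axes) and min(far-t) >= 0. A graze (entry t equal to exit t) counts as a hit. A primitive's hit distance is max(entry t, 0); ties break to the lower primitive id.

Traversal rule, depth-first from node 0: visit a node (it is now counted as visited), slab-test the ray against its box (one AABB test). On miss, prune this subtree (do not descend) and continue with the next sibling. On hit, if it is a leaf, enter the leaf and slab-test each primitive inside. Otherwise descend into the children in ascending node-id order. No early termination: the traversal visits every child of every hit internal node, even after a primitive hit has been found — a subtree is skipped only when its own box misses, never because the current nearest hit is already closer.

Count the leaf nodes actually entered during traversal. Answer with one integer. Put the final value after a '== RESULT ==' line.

Traverse from the root:
N0 x:[-8/3,11] y:[-15/2,13/2] z:[-7/3,35/3] -> hit [-7/3,13/2], descend [1, 4]
  N1 x:[-8/3,19/3] y:[-15/2,7/2] z:[11/3,35/3] -> miss, prune
  N4 x:[8/3,11] y:[-15/2,13/2] z:[-7/3,13/3] -> hit [8/3,13/3], descend [5, 6]
    N5 x:[11/3,11] y:[-4,3/2] z:[-7/3,5/3] -> miss, prune
    N6 x:[8/3,4] y:[-15/2,13/2] z:[-4/3,13/3] -> hit [8/3,4], descend [7, 14]
      N7 x:[8/3,4] y:[-15/2,-9/2] z:[1,2] -> miss, prune
      N14 x:[8/3,4] y:[4,13/2] z:[-4/3,13/3] -> hit [4,4], descend [15, 16]
        N15 x:[10/3,4] y:[4,11/2] z:[-4/3,2/3] -> miss, prune
        N16 x:[8/3,3] y:[9/2,13/2] z:[10/3,13/3] -> miss, prune

Visited [0, 1, 4, 5, 6, 7, 14, 15, 16]. Tests: 9 box, 0 leaf. Nearest: miss.

== RESULT ==
0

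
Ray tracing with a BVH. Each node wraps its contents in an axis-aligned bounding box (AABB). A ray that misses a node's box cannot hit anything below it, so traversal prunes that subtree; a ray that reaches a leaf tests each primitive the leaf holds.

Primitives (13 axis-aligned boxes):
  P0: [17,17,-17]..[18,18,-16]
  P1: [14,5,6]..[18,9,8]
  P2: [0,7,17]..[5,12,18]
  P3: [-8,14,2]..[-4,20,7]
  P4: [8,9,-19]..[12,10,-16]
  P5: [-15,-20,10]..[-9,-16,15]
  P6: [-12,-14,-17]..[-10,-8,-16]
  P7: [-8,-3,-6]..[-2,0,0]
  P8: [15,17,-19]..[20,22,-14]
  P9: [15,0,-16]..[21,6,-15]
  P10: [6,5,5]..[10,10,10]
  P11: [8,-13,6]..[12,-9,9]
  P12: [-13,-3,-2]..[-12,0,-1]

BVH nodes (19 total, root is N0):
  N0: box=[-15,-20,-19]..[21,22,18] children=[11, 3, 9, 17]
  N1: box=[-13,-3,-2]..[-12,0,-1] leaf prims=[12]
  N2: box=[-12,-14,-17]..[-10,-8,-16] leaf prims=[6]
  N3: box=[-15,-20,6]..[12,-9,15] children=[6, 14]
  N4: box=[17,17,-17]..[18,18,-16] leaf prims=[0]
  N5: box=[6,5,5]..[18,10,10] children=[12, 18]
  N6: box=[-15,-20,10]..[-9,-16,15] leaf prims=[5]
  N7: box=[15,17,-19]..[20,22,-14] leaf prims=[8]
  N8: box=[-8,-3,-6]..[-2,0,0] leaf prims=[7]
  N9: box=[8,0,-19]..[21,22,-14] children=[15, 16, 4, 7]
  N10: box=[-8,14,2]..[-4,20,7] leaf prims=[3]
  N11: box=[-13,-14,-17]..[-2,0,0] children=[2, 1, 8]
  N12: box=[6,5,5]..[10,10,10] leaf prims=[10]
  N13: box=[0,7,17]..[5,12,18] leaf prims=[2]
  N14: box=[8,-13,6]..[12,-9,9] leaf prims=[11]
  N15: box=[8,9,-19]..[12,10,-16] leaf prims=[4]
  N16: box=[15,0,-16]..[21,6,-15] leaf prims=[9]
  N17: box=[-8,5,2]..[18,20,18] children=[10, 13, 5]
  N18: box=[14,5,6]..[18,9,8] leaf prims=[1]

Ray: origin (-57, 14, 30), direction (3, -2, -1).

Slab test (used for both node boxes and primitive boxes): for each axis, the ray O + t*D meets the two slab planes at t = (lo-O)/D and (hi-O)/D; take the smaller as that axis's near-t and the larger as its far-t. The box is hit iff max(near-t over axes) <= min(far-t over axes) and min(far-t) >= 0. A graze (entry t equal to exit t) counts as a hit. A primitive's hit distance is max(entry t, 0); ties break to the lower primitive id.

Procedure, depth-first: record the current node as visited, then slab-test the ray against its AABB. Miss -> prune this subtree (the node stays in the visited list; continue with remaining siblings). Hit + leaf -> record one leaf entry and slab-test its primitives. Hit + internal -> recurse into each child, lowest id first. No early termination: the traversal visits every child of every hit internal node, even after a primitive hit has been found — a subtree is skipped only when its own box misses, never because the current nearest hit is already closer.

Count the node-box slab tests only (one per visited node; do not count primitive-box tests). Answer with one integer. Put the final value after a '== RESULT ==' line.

Traverse from the root:
N0 x:[14,26] y:[-4,17] z:[12,49] -> hit [14,17], descend [3, 9, 11, 17]
  N3 x:[14,23] y:[23/2,17] z:[15,24] -> hit [15,17], descend [6, 14]
    N6 x:[14,16] y:[15,17] z:[15,20] -> hit [15,16] leaf, test {P5@t=15}
    N14 x:[65/3,23] y:[23/2,27/2] z:[21,24] -> miss, prune
  N9 x:[65/3,26] y:[-4,7] z:[44,49] -> miss, prune
  N11 x:[44/3,55/3] y:[7,14] z:[30,47] -> miss, prune
  N17 x:[49/3,25] y:[-3,9/2] z:[12,28] -> miss, prune

order=[0, 3, 6, 14, 9, 11, 17]  |boxes|=7  |leaves|=1  hit=P5

== RESULT ==
7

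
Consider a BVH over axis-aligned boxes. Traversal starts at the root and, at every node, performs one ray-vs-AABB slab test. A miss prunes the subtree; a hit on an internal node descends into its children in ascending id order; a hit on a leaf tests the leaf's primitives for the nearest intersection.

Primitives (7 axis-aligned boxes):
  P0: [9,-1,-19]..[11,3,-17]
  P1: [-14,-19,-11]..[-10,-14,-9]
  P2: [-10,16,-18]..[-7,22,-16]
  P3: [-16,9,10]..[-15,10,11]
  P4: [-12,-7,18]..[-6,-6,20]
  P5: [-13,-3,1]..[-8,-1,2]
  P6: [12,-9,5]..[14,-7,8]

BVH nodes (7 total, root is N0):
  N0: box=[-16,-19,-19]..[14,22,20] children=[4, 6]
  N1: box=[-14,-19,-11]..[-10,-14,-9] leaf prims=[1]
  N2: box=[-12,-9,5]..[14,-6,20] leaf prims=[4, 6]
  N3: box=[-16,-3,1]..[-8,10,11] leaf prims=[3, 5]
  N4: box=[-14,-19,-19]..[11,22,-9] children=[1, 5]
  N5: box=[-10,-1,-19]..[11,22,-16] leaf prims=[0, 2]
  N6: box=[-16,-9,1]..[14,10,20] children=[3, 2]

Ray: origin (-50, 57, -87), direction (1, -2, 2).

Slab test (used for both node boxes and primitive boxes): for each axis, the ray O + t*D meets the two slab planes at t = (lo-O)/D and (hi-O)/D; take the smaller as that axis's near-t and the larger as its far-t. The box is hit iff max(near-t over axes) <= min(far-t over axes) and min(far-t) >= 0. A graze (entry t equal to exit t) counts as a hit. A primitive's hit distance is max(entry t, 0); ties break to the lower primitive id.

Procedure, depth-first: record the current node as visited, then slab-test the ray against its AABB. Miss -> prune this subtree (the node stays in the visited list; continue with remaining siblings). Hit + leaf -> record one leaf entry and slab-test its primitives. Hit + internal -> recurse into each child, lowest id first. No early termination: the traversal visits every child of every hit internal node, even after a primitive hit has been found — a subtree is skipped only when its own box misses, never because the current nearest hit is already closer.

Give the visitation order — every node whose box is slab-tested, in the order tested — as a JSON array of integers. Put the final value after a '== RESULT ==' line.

Walk:
N0 x:[34,64] y:[35/2,38] z:[34,107/2] -> hit [34,38], descend [4, 6]
  N4 x:[36,61] y:[35/2,38] z:[34,39] -> hit [36,38], descend [1, 5]
    N1 x:[36,40] y:[71/2,38] z:[38,39] -> hit [38,38] leaf, test {P1@t=38}
    N5 x:[40,61] y:[35/2,29] z:[34,71/2] -> miss, prune
  N6 x:[34,64] y:[47/2,33] z:[44,107/2] -> miss, prune

Visited [0, 4, 1, 5, 6]. Tests: 5 box, 1 leaf. Nearest: P1.

== RESULT ==
[0, 4, 1, 5, 6]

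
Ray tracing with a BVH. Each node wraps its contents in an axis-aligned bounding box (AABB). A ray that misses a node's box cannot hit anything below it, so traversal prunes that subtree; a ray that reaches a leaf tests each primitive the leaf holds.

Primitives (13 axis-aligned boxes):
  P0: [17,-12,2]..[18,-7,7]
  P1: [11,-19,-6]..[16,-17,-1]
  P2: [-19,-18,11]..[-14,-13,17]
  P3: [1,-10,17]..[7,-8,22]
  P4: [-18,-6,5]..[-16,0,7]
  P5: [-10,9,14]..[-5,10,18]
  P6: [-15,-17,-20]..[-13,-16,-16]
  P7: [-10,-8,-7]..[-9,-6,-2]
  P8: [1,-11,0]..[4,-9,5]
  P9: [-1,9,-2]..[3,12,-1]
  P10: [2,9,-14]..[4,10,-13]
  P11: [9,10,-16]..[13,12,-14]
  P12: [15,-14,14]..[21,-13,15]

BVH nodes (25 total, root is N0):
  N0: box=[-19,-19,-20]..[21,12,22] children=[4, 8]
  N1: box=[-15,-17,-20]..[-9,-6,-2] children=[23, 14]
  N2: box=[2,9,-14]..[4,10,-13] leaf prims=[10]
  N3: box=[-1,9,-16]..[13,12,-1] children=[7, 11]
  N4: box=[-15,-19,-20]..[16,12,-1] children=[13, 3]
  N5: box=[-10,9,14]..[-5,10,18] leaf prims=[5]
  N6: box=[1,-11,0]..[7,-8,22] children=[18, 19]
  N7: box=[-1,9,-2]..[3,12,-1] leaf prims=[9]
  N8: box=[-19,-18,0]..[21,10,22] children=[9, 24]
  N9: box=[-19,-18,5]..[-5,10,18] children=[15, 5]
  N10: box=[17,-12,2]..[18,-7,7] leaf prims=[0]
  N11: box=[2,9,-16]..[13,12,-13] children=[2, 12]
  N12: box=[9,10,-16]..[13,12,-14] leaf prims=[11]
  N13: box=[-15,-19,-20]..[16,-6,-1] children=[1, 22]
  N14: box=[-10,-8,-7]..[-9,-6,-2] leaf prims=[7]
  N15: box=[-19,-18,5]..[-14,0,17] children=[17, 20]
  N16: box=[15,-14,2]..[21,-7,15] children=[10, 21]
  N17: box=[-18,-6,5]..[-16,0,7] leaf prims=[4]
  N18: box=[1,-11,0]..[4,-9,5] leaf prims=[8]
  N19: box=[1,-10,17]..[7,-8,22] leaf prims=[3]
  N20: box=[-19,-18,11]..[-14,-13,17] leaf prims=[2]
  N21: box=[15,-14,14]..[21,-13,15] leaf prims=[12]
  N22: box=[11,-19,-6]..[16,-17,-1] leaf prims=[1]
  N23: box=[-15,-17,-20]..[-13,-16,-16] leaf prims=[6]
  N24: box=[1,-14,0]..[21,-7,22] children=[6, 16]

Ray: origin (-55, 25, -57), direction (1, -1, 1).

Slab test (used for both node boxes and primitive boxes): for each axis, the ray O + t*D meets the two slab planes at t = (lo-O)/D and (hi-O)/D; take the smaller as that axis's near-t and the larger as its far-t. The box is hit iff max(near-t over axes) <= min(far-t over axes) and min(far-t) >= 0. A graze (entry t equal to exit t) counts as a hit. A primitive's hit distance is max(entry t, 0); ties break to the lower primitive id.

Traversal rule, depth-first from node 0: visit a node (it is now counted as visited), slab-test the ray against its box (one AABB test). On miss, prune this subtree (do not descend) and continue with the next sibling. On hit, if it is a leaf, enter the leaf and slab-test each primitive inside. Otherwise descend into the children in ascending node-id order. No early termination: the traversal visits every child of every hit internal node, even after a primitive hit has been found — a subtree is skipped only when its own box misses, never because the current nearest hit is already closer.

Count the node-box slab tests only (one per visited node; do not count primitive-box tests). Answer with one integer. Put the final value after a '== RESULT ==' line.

Traverse from the root:
N0 x:[36,76] y:[13,44] z:[37,79] -> hit [37,44], descend [4, 8]
  N4 x:[40,71] y:[13,44] z:[37,56] -> hit [40,44], descend [3, 13]
    N3 x:[54,68] y:[13,16] z:[41,56] -> miss, prune
    N13 x:[40,71] y:[31,44] z:[37,56] -> hit [40,44], descend [1, 22]
      N1 x:[40,46] y:[31,42] z:[37,55] -> hit [40,42], descend [14, 23]
        N14 x:[45,46] y:[31,33] z:[50,55] -> miss, prune
        N23 x:[40,42] y:[41,42] z:[37,41] -> hit [41,41] leaf, test {P6@t=41}
      N22 x:[66,71] y:[42,44] z:[51,56] -> miss, prune
  N8 x:[36,76] y:[15,43] z:[57,79] -> miss, prune

Summary -> nodes [0, 4, 3, 13, 1, 14, 23, 22, 8]; box-tests=9; leaf-entries=1; first=P6

== RESULT ==
9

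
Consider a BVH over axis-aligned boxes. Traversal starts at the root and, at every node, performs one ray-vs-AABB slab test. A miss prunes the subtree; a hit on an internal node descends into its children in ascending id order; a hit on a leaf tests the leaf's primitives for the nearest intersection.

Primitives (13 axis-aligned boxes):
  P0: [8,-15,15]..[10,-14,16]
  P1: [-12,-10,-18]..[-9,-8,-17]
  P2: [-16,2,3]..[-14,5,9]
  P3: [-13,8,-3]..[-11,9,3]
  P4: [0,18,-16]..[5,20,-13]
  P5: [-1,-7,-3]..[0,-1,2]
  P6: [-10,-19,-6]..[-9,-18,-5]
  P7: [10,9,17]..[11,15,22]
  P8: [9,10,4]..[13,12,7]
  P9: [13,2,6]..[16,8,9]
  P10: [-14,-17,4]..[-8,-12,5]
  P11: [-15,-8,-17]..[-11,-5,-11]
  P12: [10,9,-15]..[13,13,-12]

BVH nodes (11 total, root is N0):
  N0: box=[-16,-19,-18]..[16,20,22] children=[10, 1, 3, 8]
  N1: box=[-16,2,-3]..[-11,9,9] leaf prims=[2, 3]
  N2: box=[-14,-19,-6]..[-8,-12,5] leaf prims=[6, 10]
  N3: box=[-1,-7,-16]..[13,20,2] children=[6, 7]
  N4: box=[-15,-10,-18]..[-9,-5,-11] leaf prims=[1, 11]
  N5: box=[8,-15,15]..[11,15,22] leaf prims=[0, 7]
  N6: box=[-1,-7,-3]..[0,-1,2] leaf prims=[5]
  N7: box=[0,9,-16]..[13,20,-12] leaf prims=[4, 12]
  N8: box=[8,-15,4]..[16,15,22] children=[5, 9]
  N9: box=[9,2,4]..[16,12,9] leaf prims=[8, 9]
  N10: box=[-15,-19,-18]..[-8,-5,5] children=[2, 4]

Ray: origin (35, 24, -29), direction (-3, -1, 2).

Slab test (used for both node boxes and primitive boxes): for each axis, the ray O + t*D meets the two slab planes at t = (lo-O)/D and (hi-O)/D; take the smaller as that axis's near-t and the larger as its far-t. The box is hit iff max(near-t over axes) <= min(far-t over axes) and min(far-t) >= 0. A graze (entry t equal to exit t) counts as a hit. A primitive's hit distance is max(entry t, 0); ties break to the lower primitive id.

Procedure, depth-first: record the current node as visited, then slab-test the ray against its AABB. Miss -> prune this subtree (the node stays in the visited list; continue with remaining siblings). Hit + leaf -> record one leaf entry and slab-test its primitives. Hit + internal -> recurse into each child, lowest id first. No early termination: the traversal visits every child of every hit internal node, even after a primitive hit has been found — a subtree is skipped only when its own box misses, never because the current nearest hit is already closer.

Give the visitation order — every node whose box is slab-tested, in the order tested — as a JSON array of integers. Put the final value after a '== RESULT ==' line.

Walk:
N0 x:[19/3,17] y:[4,43] z:[11/2,51/2] -> hit [19/3,17], descend [1, 3, 8, 10]
  N1 x:[46/3,17] y:[15,22] z:[13,19] -> hit [46/3,17] leaf, test {P2(miss), P3@t=46/3}
  N3 x:[22/3,12] y:[4,31] z:[13/2,31/2] -> hit [22/3,12], descend [6, 7]
    N6 x:[35/3,12] y:[25,31] z:[13,31/2] -> miss, prune
    N7 x:[22/3,35/3] y:[4,15] z:[13/2,17/2] -> hit [22/3,17/2] leaf, test {P4(miss), P12(miss)}
  N8 x:[19/3,9] y:[9,39] z:[33/2,51/2] -> miss, prune
  N10 x:[43/3,50/3] y:[29,43] z:[11/2,17] -> miss, prune

order=[0, 1, 3, 6, 7, 8, 10]  |boxes|=7  |leaves|=2  hit=P3

== RESULT ==
[0, 1, 3, 6, 7, 8, 10]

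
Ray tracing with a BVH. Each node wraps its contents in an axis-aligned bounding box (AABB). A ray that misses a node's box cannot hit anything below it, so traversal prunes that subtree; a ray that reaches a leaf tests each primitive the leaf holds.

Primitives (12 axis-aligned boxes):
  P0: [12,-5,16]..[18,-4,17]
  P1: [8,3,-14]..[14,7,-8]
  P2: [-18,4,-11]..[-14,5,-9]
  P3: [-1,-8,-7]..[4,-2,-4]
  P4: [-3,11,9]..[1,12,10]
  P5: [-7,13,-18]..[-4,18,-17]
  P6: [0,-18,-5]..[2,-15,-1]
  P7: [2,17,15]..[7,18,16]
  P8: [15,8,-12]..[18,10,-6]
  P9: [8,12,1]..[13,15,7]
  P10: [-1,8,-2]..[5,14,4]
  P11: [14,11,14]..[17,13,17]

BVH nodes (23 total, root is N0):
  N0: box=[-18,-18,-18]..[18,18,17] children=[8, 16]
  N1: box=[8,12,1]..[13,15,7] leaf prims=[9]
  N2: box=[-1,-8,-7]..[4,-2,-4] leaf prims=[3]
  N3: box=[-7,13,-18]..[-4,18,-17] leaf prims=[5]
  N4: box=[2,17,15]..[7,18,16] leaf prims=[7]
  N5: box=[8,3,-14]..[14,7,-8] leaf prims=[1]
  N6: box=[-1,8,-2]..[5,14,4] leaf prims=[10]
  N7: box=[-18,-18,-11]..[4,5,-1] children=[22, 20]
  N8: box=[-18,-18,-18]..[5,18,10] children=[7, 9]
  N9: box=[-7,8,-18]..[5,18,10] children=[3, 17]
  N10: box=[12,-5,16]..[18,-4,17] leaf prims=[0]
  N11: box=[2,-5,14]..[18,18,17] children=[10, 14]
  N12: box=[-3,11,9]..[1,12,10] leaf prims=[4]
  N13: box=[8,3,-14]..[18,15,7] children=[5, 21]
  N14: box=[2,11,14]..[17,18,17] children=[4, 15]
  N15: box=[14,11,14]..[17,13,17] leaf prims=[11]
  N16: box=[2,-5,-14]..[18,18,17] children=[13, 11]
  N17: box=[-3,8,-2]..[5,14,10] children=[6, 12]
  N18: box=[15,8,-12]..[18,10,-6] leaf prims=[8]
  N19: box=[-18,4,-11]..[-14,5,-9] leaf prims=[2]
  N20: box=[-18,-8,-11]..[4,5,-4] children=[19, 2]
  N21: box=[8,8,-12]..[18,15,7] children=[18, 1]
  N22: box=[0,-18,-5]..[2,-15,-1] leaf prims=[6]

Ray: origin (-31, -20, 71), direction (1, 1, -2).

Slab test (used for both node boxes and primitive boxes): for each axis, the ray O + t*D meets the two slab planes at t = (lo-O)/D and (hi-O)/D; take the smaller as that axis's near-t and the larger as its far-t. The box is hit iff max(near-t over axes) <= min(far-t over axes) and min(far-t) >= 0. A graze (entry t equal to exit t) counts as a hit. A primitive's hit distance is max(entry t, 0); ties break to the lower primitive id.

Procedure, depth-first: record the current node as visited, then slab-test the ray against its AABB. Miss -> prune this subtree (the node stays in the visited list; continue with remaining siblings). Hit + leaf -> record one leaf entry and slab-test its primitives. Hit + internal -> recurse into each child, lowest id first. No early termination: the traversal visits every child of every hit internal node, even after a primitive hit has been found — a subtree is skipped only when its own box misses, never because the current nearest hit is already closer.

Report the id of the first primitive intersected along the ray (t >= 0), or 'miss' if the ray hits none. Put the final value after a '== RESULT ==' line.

Walk:
N0 x:[13,49] y:[2,38] z:[27,89/2] -> hit [27,38], descend [8, 16]
  N8 x:[13,36] y:[2,38] z:[61/2,89/2] -> hit [61/2,36], descend [7, 9]
    N7 x:[13,35] y:[2,25] z:[36,41] -> miss, prune
    N9 x:[24,36] y:[28,38] z:[61/2,89/2] -> hit [61/2,36], descend [3, 17]
      N3 x:[24,27] y:[33,38] z:[44,89/2] -> miss, prune
      N17 x:[28,36] y:[28,34] z:[61/2,73/2] -> hit [61/2,34], descend [6, 12]
        N6 x:[30,36] y:[28,34] z:[67/2,73/2] -> hit [67/2,34] leaf, test {P10@t=67/2}
        N12 x:[28,32] y:[31,32] z:[61/2,31] -> hit [31,31] leaf, test {P4@t=31}
  N16 x:[33,49] y:[15,38] z:[27,85/2] -> hit [33,38], descend [11, 13]
    N11 x:[33,49] y:[15,38] z:[27,57/2] -> miss, prune
    N13 x:[39,49] y:[23,35] z:[32,85/2] -> miss, prune

11 AABB tests over nodes [0, 8, 7, 9, 3, 17, 6, 12, 16, 11, 13]; 2 leaves entered; closest P4.

== RESULT ==
4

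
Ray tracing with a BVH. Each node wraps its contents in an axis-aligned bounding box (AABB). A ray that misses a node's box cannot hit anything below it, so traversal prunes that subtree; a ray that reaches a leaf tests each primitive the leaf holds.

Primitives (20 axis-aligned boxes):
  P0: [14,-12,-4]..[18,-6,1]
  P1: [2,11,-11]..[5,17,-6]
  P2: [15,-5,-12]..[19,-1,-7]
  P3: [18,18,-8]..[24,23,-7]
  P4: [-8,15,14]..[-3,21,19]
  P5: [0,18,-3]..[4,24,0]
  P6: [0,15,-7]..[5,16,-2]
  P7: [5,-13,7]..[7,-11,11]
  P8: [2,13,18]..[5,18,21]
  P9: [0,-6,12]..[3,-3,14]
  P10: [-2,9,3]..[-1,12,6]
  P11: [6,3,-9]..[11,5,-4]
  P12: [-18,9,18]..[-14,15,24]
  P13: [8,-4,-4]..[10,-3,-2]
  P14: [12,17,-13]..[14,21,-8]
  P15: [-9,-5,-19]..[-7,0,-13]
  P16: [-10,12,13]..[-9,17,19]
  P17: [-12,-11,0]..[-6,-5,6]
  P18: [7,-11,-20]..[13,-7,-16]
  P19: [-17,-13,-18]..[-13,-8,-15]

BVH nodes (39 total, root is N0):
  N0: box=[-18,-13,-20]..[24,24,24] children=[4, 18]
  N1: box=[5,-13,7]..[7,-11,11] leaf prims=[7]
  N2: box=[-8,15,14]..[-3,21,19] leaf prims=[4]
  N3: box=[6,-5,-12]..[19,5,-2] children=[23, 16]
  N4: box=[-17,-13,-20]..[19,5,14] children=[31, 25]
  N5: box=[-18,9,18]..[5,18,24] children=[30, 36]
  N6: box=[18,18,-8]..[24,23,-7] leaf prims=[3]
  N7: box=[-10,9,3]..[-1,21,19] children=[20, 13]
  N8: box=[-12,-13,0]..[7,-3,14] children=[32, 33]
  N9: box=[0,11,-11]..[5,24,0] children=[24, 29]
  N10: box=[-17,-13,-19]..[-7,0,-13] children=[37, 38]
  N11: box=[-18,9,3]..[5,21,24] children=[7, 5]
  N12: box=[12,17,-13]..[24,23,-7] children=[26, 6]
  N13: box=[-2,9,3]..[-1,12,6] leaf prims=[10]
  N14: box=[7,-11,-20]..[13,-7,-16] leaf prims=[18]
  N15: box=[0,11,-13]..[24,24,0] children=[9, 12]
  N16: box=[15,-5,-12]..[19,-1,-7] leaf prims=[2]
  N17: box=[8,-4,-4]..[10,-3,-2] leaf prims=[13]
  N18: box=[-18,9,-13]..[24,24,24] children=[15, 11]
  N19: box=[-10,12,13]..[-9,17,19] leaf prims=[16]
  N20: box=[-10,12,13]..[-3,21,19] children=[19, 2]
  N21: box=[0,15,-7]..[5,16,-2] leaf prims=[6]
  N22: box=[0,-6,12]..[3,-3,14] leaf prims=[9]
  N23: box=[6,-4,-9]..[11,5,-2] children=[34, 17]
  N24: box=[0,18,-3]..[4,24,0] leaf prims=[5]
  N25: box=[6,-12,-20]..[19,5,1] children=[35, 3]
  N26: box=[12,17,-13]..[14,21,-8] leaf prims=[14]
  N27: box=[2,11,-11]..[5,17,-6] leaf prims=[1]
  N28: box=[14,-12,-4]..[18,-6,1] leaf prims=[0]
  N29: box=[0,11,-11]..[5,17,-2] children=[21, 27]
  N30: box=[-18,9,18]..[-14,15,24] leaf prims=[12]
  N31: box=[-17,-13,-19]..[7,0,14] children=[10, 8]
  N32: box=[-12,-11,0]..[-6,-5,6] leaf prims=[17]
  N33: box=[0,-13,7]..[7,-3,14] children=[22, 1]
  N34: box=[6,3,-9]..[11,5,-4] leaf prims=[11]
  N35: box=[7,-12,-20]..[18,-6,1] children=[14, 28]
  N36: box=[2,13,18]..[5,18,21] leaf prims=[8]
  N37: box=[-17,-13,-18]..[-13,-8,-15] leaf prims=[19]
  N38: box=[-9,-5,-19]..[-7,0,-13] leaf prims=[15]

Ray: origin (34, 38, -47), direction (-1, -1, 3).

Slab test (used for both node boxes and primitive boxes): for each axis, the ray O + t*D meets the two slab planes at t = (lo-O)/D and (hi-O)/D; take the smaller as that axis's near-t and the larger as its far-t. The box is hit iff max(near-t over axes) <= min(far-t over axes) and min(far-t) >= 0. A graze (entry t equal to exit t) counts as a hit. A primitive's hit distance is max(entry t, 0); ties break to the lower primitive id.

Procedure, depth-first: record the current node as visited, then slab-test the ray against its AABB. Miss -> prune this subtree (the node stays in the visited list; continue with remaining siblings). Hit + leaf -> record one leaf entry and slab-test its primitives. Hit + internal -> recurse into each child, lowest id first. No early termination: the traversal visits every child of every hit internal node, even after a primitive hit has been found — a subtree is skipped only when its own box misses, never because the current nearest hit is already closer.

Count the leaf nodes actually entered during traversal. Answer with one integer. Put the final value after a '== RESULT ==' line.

Walk:
N0 x:[10,52] y:[14,51] z:[9,71/3] -> hit [14,71/3], descend [4, 18]
  N4 x:[15,51] y:[33,51] z:[9,61/3] -> miss, prune
  N18 x:[10,52] y:[14,29] z:[34/3,71/3] -> hit [14,71/3], descend [11, 15]
    N11 x:[29,52] y:[17,29] z:[50/3,71/3] -> miss, prune
    N15 x:[10,34] y:[14,27] z:[34/3,47/3] -> hit [14,47/3], descend [9, 12]
      N9 x:[29,34] y:[14,27] z:[12,47/3] -> miss, prune
      N12 x:[10,22] y:[15,21] z:[34/3,40/3] -> miss, prune

order=[0, 4, 18, 11, 15, 9, 12]  |boxes|=7  |leaves|=0  hit=miss

== RESULT ==
0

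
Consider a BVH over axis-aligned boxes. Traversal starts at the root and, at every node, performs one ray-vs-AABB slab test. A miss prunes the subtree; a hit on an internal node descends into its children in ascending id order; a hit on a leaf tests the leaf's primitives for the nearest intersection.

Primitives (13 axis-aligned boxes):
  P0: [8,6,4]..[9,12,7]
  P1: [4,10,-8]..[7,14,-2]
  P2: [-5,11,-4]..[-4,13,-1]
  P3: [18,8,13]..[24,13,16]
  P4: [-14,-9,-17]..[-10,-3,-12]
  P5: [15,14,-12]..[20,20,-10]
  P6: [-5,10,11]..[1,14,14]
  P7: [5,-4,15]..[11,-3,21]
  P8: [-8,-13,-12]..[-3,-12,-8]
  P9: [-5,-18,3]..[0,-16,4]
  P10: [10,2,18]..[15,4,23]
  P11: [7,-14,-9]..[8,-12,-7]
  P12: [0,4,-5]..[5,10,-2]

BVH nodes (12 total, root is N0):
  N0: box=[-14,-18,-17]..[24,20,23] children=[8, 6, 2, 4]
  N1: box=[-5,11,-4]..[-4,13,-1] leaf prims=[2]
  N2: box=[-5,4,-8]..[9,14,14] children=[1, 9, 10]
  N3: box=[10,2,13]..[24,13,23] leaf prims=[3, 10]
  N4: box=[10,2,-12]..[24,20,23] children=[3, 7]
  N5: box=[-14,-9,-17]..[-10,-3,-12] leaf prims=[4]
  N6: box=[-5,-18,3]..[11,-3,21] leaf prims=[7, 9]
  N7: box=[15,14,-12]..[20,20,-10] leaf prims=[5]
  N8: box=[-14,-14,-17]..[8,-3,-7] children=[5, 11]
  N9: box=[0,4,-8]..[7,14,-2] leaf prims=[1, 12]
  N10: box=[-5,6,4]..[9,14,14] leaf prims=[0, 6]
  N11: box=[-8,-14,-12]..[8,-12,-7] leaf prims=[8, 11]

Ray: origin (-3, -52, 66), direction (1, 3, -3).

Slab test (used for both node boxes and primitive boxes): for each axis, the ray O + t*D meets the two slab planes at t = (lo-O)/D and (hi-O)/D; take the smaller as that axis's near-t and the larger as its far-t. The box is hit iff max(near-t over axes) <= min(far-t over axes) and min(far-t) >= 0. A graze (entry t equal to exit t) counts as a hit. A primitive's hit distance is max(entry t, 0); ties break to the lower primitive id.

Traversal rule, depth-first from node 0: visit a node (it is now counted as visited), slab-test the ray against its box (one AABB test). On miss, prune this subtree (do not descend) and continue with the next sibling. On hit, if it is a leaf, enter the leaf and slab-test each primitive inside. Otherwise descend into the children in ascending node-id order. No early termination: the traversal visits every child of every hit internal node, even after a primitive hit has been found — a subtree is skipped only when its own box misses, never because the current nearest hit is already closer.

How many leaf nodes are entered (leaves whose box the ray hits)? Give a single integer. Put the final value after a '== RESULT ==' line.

Walk:
N0 x:[-11,27] y:[34/3,24] z:[43/3,83/3] -> hit [43/3,24], descend [2, 4, 6, 8]
  N2 x:[-2,12] y:[56/3,22] z:[52/3,74/3] -> miss, prune
  N4 x:[13,27] y:[18,24] z:[43/3,26] -> hit [18,24], descend [3, 7]
    N3 x:[13,27] y:[18,65/3] z:[43/3,53/3] -> miss, prune
    N7 x:[18,23] y:[22,24] z:[76/3,26] -> miss, prune
  N6 x:[-2,14] y:[34/3,49/3] z:[15,21] -> miss, prune
  N8 x:[-11,11] y:[38/3,49/3] z:[73/3,83/3] -> miss, prune

Visited [0, 2, 4, 3, 7, 6, 8]. Tests: 7 box, 0 leaf. Nearest: miss.

== RESULT ==
0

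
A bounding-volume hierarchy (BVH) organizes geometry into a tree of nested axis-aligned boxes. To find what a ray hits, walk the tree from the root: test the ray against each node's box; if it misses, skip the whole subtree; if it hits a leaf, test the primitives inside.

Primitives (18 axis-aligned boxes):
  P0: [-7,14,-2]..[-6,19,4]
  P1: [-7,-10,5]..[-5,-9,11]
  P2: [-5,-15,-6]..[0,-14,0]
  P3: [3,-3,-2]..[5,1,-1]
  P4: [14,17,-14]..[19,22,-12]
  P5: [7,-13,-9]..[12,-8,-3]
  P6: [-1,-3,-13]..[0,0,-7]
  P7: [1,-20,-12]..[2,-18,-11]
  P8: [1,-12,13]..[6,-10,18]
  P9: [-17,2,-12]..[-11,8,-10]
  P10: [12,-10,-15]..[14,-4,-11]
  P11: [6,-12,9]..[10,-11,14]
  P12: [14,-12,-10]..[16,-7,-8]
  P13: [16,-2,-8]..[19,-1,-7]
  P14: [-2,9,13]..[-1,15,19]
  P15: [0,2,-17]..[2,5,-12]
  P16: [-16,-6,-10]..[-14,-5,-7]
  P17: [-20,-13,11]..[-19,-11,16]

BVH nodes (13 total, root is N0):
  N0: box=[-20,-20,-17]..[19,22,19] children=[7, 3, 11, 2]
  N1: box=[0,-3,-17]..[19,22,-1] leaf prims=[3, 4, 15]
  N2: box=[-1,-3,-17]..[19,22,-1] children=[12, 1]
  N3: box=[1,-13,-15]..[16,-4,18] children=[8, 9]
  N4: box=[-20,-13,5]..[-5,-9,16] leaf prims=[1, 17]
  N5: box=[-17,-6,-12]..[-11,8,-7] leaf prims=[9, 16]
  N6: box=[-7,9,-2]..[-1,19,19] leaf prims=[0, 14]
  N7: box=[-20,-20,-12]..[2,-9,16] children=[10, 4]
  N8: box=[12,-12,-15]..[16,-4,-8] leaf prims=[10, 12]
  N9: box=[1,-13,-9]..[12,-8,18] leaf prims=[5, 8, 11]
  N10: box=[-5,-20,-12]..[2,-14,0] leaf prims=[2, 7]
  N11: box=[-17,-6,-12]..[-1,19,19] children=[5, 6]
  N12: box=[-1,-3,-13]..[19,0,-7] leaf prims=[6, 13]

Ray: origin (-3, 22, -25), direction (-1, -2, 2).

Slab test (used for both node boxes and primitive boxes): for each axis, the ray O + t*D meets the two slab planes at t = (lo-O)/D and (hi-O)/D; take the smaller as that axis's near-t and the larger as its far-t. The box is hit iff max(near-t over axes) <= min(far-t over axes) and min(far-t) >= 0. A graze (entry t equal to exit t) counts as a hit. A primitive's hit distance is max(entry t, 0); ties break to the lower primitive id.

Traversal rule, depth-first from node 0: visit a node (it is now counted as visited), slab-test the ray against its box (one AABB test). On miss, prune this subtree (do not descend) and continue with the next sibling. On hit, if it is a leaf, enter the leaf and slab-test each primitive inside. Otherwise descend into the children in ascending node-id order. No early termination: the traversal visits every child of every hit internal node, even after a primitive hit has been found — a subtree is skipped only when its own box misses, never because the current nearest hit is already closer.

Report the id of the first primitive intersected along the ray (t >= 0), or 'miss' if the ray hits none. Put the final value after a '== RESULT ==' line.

Walk:
N0 x:[-22,17] y:[0,21] z:[4,22] -> hit [4,17], descend [2, 3, 7, 11]
  N2 x:[-22,-2] y:[0,25/2] z:[4,12] -> miss, prune
  N3 x:[-19,-4] y:[13,35/2] z:[5,43/2] -> miss, prune
  N7 x:[-5,17] y:[31/2,21] z:[13/2,41/2] -> hit [31/2,17], descend [4, 10]
    N4 x:[2,17] y:[31/2,35/2] z:[15,41/2] -> hit [31/2,17] leaf, test {P1(miss), P17(miss)}
    N10 x:[-5,2] y:[18,21] z:[13/2,25/2] -> miss, prune
  N11 x:[-2,14] y:[3/2,14] z:[13/2,22] -> hit [13/2,14], descend [5, 6]
    N5 x:[8,14] y:[7,14] z:[13/2,9] -> hit [8,9] leaf, test {P9(miss), P16(miss)}
    N6 x:[-2,4] y:[3/2,13/2] z:[23/2,22] -> miss, prune

order=[0, 2, 3, 7, 4, 10, 11, 5, 6]  |boxes|=9  |leaves|=2  hit=miss

== RESULT ==
miss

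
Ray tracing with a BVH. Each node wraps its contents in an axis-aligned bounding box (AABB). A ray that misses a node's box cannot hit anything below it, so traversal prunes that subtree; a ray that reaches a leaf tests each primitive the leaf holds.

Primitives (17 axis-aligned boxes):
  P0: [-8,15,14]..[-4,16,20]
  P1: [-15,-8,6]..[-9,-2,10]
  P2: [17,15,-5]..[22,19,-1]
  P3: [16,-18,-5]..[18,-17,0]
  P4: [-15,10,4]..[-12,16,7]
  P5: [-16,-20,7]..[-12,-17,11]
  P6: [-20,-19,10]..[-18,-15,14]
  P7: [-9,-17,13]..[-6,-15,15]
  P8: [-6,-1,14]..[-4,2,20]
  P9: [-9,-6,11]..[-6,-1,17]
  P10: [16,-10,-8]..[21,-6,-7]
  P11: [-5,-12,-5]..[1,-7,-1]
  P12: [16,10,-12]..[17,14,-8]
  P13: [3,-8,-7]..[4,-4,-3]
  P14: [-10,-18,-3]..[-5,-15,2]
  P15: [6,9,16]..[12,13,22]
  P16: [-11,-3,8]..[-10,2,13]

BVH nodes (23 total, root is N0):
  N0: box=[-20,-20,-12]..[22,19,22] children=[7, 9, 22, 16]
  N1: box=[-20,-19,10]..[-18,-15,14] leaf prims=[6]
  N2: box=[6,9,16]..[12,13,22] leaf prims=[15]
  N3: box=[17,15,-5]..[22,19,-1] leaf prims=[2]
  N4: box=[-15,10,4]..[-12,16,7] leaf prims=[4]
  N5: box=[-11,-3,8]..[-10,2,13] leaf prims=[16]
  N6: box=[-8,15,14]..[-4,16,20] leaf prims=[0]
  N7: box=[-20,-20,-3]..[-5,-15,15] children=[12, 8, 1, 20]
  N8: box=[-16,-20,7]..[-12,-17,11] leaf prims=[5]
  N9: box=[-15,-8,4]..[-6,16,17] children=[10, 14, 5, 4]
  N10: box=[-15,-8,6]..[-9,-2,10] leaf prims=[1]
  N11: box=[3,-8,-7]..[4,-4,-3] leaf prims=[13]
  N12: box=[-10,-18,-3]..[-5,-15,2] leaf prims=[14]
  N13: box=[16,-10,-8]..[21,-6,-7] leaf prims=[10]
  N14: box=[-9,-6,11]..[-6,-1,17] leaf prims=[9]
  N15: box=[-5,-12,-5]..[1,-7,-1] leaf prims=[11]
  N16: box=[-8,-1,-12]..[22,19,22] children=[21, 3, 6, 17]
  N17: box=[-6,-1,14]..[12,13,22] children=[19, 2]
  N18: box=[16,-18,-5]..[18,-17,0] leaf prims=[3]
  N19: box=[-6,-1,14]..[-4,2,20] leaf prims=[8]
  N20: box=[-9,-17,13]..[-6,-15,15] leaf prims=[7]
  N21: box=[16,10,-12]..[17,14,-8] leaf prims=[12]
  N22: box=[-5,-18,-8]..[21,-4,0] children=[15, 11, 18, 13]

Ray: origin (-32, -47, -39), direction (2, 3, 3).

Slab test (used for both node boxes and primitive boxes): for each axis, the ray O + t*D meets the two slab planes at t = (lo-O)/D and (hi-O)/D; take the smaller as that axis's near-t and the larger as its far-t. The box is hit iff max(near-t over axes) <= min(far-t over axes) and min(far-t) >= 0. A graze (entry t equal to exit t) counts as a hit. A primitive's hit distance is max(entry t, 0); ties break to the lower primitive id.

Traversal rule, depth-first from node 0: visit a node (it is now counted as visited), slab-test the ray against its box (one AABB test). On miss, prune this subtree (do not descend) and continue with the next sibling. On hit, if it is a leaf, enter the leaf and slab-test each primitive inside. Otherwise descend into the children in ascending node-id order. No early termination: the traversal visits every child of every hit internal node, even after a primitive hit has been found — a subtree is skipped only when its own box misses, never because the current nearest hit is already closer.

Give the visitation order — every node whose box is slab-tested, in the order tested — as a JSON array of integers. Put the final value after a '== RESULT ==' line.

Walk:
N0 x:[6,27] y:[9,22] z:[9,61/3] -> hit [9,61/3], descend [7, 9, 16, 22]
  N7 x:[6,27/2] y:[9,32/3] z:[12,18] -> miss, prune
  N9 x:[17/2,13] y:[13,21] z:[43/3,56/3] -> miss, prune
  N16 x:[12,27] y:[46/3,22] z:[9,61/3] -> hit [46/3,61/3], descend [3, 6, 17, 21]
    N3 x:[49/2,27] y:[62/3,22] z:[34/3,38/3] -> miss, prune
    N6 x:[12,14] y:[62/3,21] z:[53/3,59/3] -> miss, prune
    N17 x:[13,22] y:[46/3,20] z:[53/3,61/3] -> hit [53/3,20], descend [2, 19]
      N2 x:[19,22] y:[56/3,20] z:[55/3,61/3] -> hit [19,20] leaf, test {P15@t=19}
      N19 x:[13,14] y:[46/3,49/3] z:[53/3,59/3] -> miss, prune
    N21 x:[24,49/2] y:[19,61/3] z:[9,31/3] -> miss, prune
  N22 x:[27/2,53/2] y:[29/3,43/3] z:[31/3,13] -> miss, prune

11 AABB tests over nodes [0, 7, 9, 16, 3, 6, 17, 2, 19, 21, 22]; 1 leaf entered; closest P15.

== RESULT ==
[0, 7, 9, 16, 3, 6, 17, 2, 19, 21, 22]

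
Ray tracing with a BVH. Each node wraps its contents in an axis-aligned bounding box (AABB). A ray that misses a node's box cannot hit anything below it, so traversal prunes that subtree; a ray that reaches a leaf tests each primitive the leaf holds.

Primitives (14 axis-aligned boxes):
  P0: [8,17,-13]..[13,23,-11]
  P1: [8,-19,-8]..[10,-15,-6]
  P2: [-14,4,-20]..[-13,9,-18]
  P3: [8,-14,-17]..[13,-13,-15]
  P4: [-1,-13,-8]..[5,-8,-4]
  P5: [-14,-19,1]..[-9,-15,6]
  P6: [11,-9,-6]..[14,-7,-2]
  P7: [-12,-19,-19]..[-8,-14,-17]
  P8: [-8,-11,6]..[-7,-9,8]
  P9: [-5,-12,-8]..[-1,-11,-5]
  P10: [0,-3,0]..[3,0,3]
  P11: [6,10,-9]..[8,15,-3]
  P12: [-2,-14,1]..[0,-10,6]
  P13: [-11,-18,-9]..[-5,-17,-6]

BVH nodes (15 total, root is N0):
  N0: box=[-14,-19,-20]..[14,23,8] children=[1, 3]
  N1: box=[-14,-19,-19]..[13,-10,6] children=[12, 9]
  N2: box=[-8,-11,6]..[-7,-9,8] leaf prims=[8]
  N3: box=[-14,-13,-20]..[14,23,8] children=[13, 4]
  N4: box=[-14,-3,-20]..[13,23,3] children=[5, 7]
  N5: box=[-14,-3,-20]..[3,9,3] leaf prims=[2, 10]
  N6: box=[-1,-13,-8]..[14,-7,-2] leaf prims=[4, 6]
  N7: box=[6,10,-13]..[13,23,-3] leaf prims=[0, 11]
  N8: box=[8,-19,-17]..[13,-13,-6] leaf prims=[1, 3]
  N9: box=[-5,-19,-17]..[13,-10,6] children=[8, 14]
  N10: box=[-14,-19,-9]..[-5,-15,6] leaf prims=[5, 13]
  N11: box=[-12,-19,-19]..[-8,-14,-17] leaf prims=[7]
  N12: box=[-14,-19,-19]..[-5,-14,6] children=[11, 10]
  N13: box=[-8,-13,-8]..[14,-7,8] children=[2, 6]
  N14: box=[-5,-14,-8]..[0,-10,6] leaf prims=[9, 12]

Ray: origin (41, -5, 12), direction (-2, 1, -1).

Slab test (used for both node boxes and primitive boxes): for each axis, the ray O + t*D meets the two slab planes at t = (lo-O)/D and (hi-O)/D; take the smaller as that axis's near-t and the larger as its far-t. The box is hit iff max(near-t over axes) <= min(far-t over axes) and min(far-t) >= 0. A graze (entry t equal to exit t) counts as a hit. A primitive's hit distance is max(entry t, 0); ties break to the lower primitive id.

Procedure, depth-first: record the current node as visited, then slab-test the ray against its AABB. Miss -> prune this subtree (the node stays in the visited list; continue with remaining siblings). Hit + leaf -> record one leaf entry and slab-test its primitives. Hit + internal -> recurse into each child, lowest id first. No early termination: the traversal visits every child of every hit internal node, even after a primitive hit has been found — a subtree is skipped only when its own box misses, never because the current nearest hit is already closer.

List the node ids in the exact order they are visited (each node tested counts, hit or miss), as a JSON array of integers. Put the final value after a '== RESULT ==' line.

Traverse from the root:
N0 x:[27/2,55/2] y:[-14,28] z:[4,32] -> hit [27/2,55/2], descend [1, 3]
  N1 x:[14,55/2] y:[-14,-5] z:[6,31] -> miss, prune
  N3 x:[27/2,55/2] y:[-8,28] z:[4,32] -> hit [27/2,55/2], descend [4, 13]
    N4 x:[14,55/2] y:[2,28] z:[9,32] -> hit [14,55/2], descend [5, 7]
      N5 x:[19,55/2] y:[2,14] z:[9,32] -> miss, prune
      N7 x:[14,35/2] y:[15,28] z:[15,25] -> hit [15,35/2] leaf, test {P0(miss), P11@t=33/2}
    N13 x:[27/2,49/2] y:[-8,-2] z:[4,20] -> miss, prune

Visited [0, 1, 3, 4, 5, 7, 13]. Tests: 7 box, 1 leaf. Nearest: P11.

== RESULT ==
[0, 1, 3, 4, 5, 7, 13]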